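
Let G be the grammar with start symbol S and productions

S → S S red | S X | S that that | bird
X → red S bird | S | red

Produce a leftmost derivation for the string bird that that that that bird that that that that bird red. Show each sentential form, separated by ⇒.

S ⇒ S S red ⇒ S that that S red ⇒ S that that that that S red ⇒ S X that that that that S red ⇒ S that that X that that that that S red ⇒ S that that that that X that that that that S red ⇒ bird that that that that X that that that that S red ⇒ bird that that that that S that that that that S red ⇒ bird that that that that bird that that that that S red ⇒ bird that that that that bird that that that that bird red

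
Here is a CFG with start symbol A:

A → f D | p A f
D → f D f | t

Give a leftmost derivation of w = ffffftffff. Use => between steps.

A=>fD=>ffDf=>fffDff=>ffffDfff=>fffffDffff=>ffffftffff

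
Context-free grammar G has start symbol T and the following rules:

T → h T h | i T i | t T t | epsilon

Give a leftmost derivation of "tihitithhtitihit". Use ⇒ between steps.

T ⇒ tTt   [T → t T t]
tTt ⇒ tiTit   [T → i T i]
tiTit ⇒ tihThit   [T → h T h]
tihThit ⇒ tihiTihit   [T → i T i]
tihiTihit ⇒ tihitTtihit   [T → t T t]
tihitTtihit ⇒ tihitiTitihit   [T → i T i]
tihitiTitihit ⇒ tihititTtitihit   [T → t T t]
tihititTtitihit ⇒ tihitithThtitihit   [T → h T h]
tihitithThtitihit ⇒ tihitithhtitihit   [T → epsilon]

T ⇒ tTt ⇒ tiTit ⇒ tihThit ⇒ tihiTihit ⇒ tihitTtihit ⇒ tihitiTitihit ⇒ tihititTtitihit ⇒ tihitithThtitihit ⇒ tihitithhtitihit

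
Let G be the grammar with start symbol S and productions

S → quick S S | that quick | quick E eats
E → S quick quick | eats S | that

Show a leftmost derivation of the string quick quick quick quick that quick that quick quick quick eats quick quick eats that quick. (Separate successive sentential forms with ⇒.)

S ⇒ quick S S ⇒ quick quick E eats S ⇒ quick quick S quick quick eats S ⇒ quick quick quick E eats quick quick eats S ⇒ quick quick quick S quick quick eats quick quick eats S ⇒ quick quick quick quick S S quick quick eats quick quick eats S ⇒ quick quick quick quick that quick S quick quick eats quick quick eats S ⇒ quick quick quick quick that quick that quick quick quick eats quick quick eats S ⇒ quick quick quick quick that quick that quick quick quick eats quick quick eats that quick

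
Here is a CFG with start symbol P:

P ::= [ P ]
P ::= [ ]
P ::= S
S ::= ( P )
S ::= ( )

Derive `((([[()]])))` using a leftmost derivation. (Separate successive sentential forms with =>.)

P => S => (P) => (S) => ((P)) => ((S)) => (((P))) => ((([P]))) => ((([[P]]))) => ((([[S]]))) => ((([[()]])))

P => S   [P ::= S]
S => (P)   [S ::= ( P )]
(P) => (S)   [P ::= S]
(S) => ((P))   [S ::= ( P )]
((P)) => ((S))   [P ::= S]
((S)) => (((P)))   [S ::= ( P )]
(((P))) => ((([P])))   [P ::= [ P ]]
((([P]))) => ((([[P]])))   [P ::= [ P ]]
((([[P]]))) => ((([[S]])))   [P ::= S]
((([[S]]))) => ((([[()]])))   [S ::= ( )]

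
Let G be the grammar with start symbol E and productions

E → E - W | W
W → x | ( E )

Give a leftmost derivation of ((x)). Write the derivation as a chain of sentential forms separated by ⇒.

E ⇒ W   [E → W]
W ⇒ (E)   [W → ( E )]
(E) ⇒ (W)   [E → W]
(W) ⇒ ((E))   [W → ( E )]
((E)) ⇒ ((W))   [E → W]
((W)) ⇒ ((x))   [W → x]

E ⇒ W ⇒ (E) ⇒ (W) ⇒ ((E)) ⇒ ((W)) ⇒ ((x))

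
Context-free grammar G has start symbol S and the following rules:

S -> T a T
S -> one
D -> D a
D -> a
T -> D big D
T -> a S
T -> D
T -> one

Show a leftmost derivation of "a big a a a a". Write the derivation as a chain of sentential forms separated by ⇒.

S ⇒ T a T ⇒ D big D a T ⇒ a big D a T ⇒ a big a a T ⇒ a big a a D ⇒ a big a a D a ⇒ a big a a a a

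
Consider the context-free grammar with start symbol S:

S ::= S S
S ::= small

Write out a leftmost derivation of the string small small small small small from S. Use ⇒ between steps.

S ⇒ S S ⇒ S S S ⇒ S S S S ⇒ small S S S ⇒ small S S S S ⇒ small small S S S ⇒ small small small S S ⇒ small small small small S ⇒ small small small small small

S ⇒ S S   [S ::= S S]
S S ⇒ S S S   [S ::= S S]
S S S ⇒ S S S S   [S ::= S S]
S S S S ⇒ small S S S   [S ::= small]
small S S S ⇒ small S S S S   [S ::= S S]
small S S S S ⇒ small small S S S   [S ::= small]
small small S S S ⇒ small small small S S   [S ::= small]
small small small S S ⇒ small small small small S   [S ::= small]
small small small small S ⇒ small small small small small   [S ::= small]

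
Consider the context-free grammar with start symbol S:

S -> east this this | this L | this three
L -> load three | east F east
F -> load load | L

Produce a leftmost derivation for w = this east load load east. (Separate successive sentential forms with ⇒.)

S ⇒ this L ⇒ this east F east ⇒ this east load load east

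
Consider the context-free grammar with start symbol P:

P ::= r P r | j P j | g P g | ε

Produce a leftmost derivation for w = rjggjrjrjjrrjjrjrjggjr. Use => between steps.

P => rPr => rjPjr => rjgPgjr => rjggPggjr => rjggjPjggjr => rjggjrPrjggjr => rjggjrjPjrjggjr => rjggjrjrPrjrjggjr => rjggjrjrjPjrjrjggjr => rjggjrjrjjPjjrjrjggjr => rjggjrjrjjrPrjjrjrjggjr => rjggjrjrjjrrjjrjrjggjr

P => rPr   [P ::= r P r]
rPr => rjPjr   [P ::= j P j]
rjPjr => rjgPgjr   [P ::= g P g]
rjgPgjr => rjggPggjr   [P ::= g P g]
rjggPggjr => rjggjPjggjr   [P ::= j P j]
rjggjPjggjr => rjggjrPrjggjr   [P ::= r P r]
rjggjrPrjggjr => rjggjrjPjrjggjr   [P ::= j P j]
rjggjrjPjrjggjr => rjggjrjrPrjrjggjr   [P ::= r P r]
rjggjrjrPrjrjggjr => rjggjrjrjPjrjrjggjr   [P ::= j P j]
rjggjrjrjPjrjrjggjr => rjggjrjrjjPjjrjrjggjr   [P ::= j P j]
rjggjrjrjjPjjrjrjggjr => rjggjrjrjjrPrjjrjrjggjr   [P ::= r P r]
rjggjrjrjjrPrjjrjrjggjr => rjggjrjrjjrrjjrjrjggjr   [P ::= ε]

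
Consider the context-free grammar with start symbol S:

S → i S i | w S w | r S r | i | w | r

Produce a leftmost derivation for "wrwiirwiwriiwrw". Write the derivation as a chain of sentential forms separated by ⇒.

S ⇒ wSw ⇒ wrSrw ⇒ wrwSwrw ⇒ wrwiSiwrw ⇒ wrwiiSiiwrw ⇒ wrwiirSriiwrw ⇒ wrwiirwSwriiwrw ⇒ wrwiirwiwriiwrw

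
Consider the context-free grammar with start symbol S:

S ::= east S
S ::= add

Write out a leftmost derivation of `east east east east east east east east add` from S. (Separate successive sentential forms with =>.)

S => east S => east east S => east east east S => east east east east S => east east east east east S => east east east east east east S => east east east east east east east S => east east east east east east east east S => east east east east east east east east add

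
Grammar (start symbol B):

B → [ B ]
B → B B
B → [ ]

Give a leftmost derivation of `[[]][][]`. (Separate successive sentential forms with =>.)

B => BB => [B]B => [[]]B => [[]]BB => [[]][]B => [[]][][]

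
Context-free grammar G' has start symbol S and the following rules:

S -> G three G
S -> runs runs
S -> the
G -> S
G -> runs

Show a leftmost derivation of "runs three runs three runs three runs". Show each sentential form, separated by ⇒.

S ⇒ G three G ⇒ S three G ⇒ G three G three G ⇒ S three G three G ⇒ G three G three G three G ⇒ runs three G three G three G ⇒ runs three runs three G three G ⇒ runs three runs three runs three G ⇒ runs three runs three runs three runs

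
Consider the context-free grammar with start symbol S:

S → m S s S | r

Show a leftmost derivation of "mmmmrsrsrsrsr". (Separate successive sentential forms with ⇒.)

S ⇒ mSsS ⇒ mmSsSsS ⇒ mmmSsSsSsS ⇒ mmmmSsSsSsSsS ⇒ mmmmrsSsSsSsS ⇒ mmmmrsrsSsSsS ⇒ mmmmrsrsrsSsS ⇒ mmmmrsrsrsrsS ⇒ mmmmrsrsrsrsr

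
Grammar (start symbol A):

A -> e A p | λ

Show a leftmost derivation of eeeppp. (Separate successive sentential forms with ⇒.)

A⇒eAp⇒eeApp⇒eeeAppp⇒eeeppp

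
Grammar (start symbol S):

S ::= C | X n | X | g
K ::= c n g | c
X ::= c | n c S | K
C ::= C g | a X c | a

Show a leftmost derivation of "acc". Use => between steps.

S=>C=>aXc=>aKc=>acc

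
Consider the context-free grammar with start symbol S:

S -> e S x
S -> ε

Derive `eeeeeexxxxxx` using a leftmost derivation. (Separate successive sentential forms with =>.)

S => eSx => eeSxx => eeeSxxx => eeeeSxxxx => eeeeeSxxxxx => eeeeeeSxxxxxx => eeeeeexxxxxx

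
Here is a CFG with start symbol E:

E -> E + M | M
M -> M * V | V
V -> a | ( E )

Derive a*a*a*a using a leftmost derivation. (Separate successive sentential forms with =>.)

E => M => M*V => M*V*V => M*V*V*V => V*V*V*V => a*V*V*V => a*a*V*V => a*a*a*V => a*a*a*a

E => M   [E -> M]
M => M*V   [M -> M * V]
M*V => M*V*V   [M -> M * V]
M*V*V => M*V*V*V   [M -> M * V]
M*V*V*V => V*V*V*V   [M -> V]
V*V*V*V => a*V*V*V   [V -> a]
a*V*V*V => a*a*V*V   [V -> a]
a*a*V*V => a*a*a*V   [V -> a]
a*a*a*V => a*a*a*a   [V -> a]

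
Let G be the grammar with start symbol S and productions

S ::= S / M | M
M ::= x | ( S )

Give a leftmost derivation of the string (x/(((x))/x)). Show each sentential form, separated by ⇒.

S⇒M⇒(S)⇒(S/M)⇒(M/M)⇒(x/M)⇒(x/(S))⇒(x/(S/M))⇒(x/(M/M))⇒(x/((S)/M))⇒(x/((M)/M))⇒(x/(((S))/M))⇒(x/(((M))/M))⇒(x/(((x))/M))⇒(x/(((x))/x))

S ⇒ M   [S ::= M]
M ⇒ (S)   [M ::= ( S )]
(S) ⇒ (S/M)   [S ::= S / M]
(S/M) ⇒ (M/M)   [S ::= M]
(M/M) ⇒ (x/M)   [M ::= x]
(x/M) ⇒ (x/(S))   [M ::= ( S )]
(x/(S)) ⇒ (x/(S/M))   [S ::= S / M]
(x/(S/M)) ⇒ (x/(M/M))   [S ::= M]
(x/(M/M)) ⇒ (x/((S)/M))   [M ::= ( S )]
(x/((S)/M)) ⇒ (x/((M)/M))   [S ::= M]
(x/((M)/M)) ⇒ (x/(((S))/M))   [M ::= ( S )]
(x/(((S))/M)) ⇒ (x/(((M))/M))   [S ::= M]
(x/(((M))/M)) ⇒ (x/(((x))/M))   [M ::= x]
(x/(((x))/M)) ⇒ (x/(((x))/x))   [M ::= x]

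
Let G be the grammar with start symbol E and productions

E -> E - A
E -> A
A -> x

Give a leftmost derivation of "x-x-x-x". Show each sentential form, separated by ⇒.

E ⇒ E-A ⇒ E-A-A ⇒ E-A-A-A ⇒ A-A-A-A ⇒ x-A-A-A ⇒ x-x-A-A ⇒ x-x-x-A ⇒ x-x-x-x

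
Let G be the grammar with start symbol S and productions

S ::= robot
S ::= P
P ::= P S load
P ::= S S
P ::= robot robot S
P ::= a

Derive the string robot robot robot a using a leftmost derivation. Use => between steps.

S => P   [S ::= P]
P => robot robot S   [P ::= robot robot S]
robot robot S => robot robot P   [S ::= P]
robot robot P => robot robot S S   [P ::= S S]
robot robot S S => robot robot robot S   [S ::= robot]
robot robot robot S => robot robot robot P   [S ::= P]
robot robot robot P => robot robot robot a   [P ::= a]

S => P => robot robot S => robot robot P => robot robot S S => robot robot robot S => robot robot robot P => robot robot robot a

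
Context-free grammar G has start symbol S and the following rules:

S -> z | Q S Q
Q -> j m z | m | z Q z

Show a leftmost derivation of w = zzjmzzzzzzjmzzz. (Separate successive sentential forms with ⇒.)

S ⇒ QSQ   [S -> Q S Q]
QSQ ⇒ zQzSQ   [Q -> z Q z]
zQzSQ ⇒ zzQzzSQ   [Q -> z Q z]
zzQzzSQ ⇒ zzjmzzzSQ   [Q -> j m z]
zzjmzzzSQ ⇒ zzjmzzzzQ   [S -> z]
zzjmzzzzQ ⇒ zzjmzzzzzQz   [Q -> z Q z]
zzjmzzzzzQz ⇒ zzjmzzzzzzQzz   [Q -> z Q z]
zzjmzzzzzzQzz ⇒ zzjmzzzzzzjmzzz   [Q -> j m z]

S ⇒ QSQ ⇒ zQzSQ ⇒ zzQzzSQ ⇒ zzjmzzzSQ ⇒ zzjmzzzzQ ⇒ zzjmzzzzzQz ⇒ zzjmzzzzzzQzz ⇒ zzjmzzzzzzjmzzz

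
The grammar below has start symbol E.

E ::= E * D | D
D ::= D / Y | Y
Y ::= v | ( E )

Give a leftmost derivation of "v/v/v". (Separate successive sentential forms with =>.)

E => D => D/Y => D/Y/Y => Y/Y/Y => v/Y/Y => v/v/Y => v/v/v

E => D   [E ::= D]
D => D/Y   [D ::= D / Y]
D/Y => D/Y/Y   [D ::= D / Y]
D/Y/Y => Y/Y/Y   [D ::= Y]
Y/Y/Y => v/Y/Y   [Y ::= v]
v/Y/Y => v/v/Y   [Y ::= v]
v/v/Y => v/v/v   [Y ::= v]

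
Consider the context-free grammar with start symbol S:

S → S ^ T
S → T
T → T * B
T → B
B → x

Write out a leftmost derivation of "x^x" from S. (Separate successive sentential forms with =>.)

S => S^T   [S → S ^ T]
S^T => T^T   [S → T]
T^T => B^T   [T → B]
B^T => x^T   [B → x]
x^T => x^B   [T → B]
x^B => x^x   [B → x]

S => S^T => T^T => B^T => x^T => x^B => x^x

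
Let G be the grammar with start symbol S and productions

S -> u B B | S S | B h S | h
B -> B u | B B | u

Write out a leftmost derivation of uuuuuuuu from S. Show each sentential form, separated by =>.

S => uBB => uBuB => uBBuB => uuBuB => uuBuuB => uuBuuuB => uuBBuuuB => uuuBuuuB => uuuuuuuB => uuuuuuuu

S => uBB   [S -> u B B]
uBB => uBuB   [B -> B u]
uBuB => uBBuB   [B -> B B]
uBBuB => uuBuB   [B -> u]
uuBuB => uuBuuB   [B -> B u]
uuBuuB => uuBuuuB   [B -> B u]
uuBuuuB => uuBBuuuB   [B -> B B]
uuBBuuuB => uuuBuuuB   [B -> u]
uuuBuuuB => uuuuuuuB   [B -> u]
uuuuuuuB => uuuuuuuu   [B -> u]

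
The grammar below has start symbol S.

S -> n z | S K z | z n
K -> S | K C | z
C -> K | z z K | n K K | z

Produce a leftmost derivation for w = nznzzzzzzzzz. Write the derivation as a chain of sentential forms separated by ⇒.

S ⇒ SKz   [S -> S K z]
SKz ⇒ SKzKz   [S -> S K z]
SKzKz ⇒ SKzKzKz   [S -> S K z]
SKzKzKz ⇒ nzKzKzKz   [S -> n z]
nzKzKzKz ⇒ nzKCzKzKz   [K -> K C]
nzKCzKzKz ⇒ nzSCzKzKz   [K -> S]
nzSCzKzKz ⇒ nzSKzCzKzKz   [S -> S K z]
nzSKzCzKzKz ⇒ nznzKzCzKzKz   [S -> n z]
nznzKzCzKzKz ⇒ nznzzzCzKzKz   [K -> z]
nznzzzCzKzKz ⇒ nznzzzzzKzKz   [C -> z]
nznzzzzzKzKz ⇒ nznzzzzzzzKz   [K -> z]
nznzzzzzzzKz ⇒ nznzzzzzzzzz   [K -> z]

S ⇒ SKz ⇒ SKzKz ⇒ SKzKzKz ⇒ nzKzKzKz ⇒ nzKCzKzKz ⇒ nzSCzKzKz ⇒ nzSKzCzKzKz ⇒ nznzKzCzKzKz ⇒ nznzzzCzKzKz ⇒ nznzzzzzKzKz ⇒ nznzzzzzzzKz ⇒ nznzzzzzzzzz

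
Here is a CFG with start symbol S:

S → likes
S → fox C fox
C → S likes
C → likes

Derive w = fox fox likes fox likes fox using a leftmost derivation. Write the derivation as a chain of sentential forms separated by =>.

S => fox C fox => fox S likes fox => fox fox C fox likes fox => fox fox likes fox likes fox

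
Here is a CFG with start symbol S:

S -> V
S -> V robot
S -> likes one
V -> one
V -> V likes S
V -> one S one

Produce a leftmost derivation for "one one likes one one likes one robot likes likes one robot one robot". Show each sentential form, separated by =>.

S => V robot => one S one robot => one V robot one robot => one V likes S robot one robot => one V likes S likes S robot one robot => one one S one likes S likes S robot one robot => one one likes one one likes S likes S robot one robot => one one likes one one likes V robot likes S robot one robot => one one likes one one likes one robot likes S robot one robot => one one likes one one likes one robot likes likes one robot one robot

S => V robot   [S -> V robot]
V robot => one S one robot   [V -> one S one]
one S one robot => one V robot one robot   [S -> V robot]
one V robot one robot => one V likes S robot one robot   [V -> V likes S]
one V likes S robot one robot => one V likes S likes S robot one robot   [V -> V likes S]
one V likes S likes S robot one robot => one one S one likes S likes S robot one robot   [V -> one S one]
one one S one likes S likes S robot one robot => one one likes one one likes S likes S robot one robot   [S -> likes one]
one one likes one one likes S likes S robot one robot => one one likes one one likes V robot likes S robot one robot   [S -> V robot]
one one likes one one likes V robot likes S robot one robot => one one likes one one likes one robot likes S robot one robot   [V -> one]
one one likes one one likes one robot likes S robot one robot => one one likes one one likes one robot likes likes one robot one robot   [S -> likes one]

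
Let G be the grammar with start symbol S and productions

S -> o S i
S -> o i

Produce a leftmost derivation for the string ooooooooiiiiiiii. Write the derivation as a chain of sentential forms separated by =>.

S => oSi   [S -> o S i]
oSi => ooSii   [S -> o S i]
ooSii => oooSiii   [S -> o S i]
oooSiii => ooooSiiii   [S -> o S i]
ooooSiiii => oooooSiiiii   [S -> o S i]
oooooSiiiii => ooooooSiiiiii   [S -> o S i]
ooooooSiiiiii => oooooooSiiiiiii   [S -> o S i]
oooooooSiiiiiii => ooooooooiiiiiiii   [S -> o i]

S => oSi => ooSii => oooSiii => ooooSiiii => oooooSiiiii => ooooooSiiiiii => oooooooSiiiiiii => ooooooooiiiiiiii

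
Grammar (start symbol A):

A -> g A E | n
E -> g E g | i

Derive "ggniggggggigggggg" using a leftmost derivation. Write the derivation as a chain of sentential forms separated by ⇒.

A ⇒ gAE ⇒ ggAEE ⇒ ggnEE ⇒ ggniE ⇒ ggnigEg ⇒ ggniggEgg ⇒ ggnigggEggg ⇒ ggniggggEgggg ⇒ ggnigggggEggggg ⇒ ggniggggggEgggggg ⇒ ggniggggggigggggg

A ⇒ gAE   [A -> g A E]
gAE ⇒ ggAEE   [A -> g A E]
ggAEE ⇒ ggnEE   [A -> n]
ggnEE ⇒ ggniE   [E -> i]
ggniE ⇒ ggnigEg   [E -> g E g]
ggnigEg ⇒ ggniggEgg   [E -> g E g]
ggniggEgg ⇒ ggnigggEggg   [E -> g E g]
ggnigggEggg ⇒ ggniggggEgggg   [E -> g E g]
ggniggggEgggg ⇒ ggnigggggEggggg   [E -> g E g]
ggnigggggEggggg ⇒ ggniggggggEgggggg   [E -> g E g]
ggniggggggEgggggg ⇒ ggniggggggigggggg   [E -> i]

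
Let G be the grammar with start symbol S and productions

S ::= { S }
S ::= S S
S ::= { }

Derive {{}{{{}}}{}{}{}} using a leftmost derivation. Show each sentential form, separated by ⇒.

S ⇒ {S} ⇒ {SS} ⇒ {{}S} ⇒ {{}SS} ⇒ {{}SSS} ⇒ {{}SSSS} ⇒ {{}{S}SSS} ⇒ {{}{{S}}SSS} ⇒ {{}{{{}}}SSS} ⇒ {{}{{{}}}{}SS} ⇒ {{}{{{}}}{}{}S} ⇒ {{}{{{}}}{}{}{}}

S ⇒ {S}   [S ::= { S }]
{S} ⇒ {SS}   [S ::= S S]
{SS} ⇒ {{}S}   [S ::= { }]
{{}S} ⇒ {{}SS}   [S ::= S S]
{{}SS} ⇒ {{}SSS}   [S ::= S S]
{{}SSS} ⇒ {{}SSSS}   [S ::= S S]
{{}SSSS} ⇒ {{}{S}SSS}   [S ::= { S }]
{{}{S}SSS} ⇒ {{}{{S}}SSS}   [S ::= { S }]
{{}{{S}}SSS} ⇒ {{}{{{}}}SSS}   [S ::= { }]
{{}{{{}}}SSS} ⇒ {{}{{{}}}{}SS}   [S ::= { }]
{{}{{{}}}{}SS} ⇒ {{}{{{}}}{}{}S}   [S ::= { }]
{{}{{{}}}{}{}S} ⇒ {{}{{{}}}{}{}{}}   [S ::= { }]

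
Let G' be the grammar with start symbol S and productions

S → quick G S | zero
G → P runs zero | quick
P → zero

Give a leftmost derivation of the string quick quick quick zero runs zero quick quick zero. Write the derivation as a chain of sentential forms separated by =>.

S => quick G S => quick quick S => quick quick quick G S => quick quick quick P runs zero S => quick quick quick zero runs zero S => quick quick quick zero runs zero quick G S => quick quick quick zero runs zero quick quick S => quick quick quick zero runs zero quick quick zero

S => quick G S   [S → quick G S]
quick G S => quick quick S   [G → quick]
quick quick S => quick quick quick G S   [S → quick G S]
quick quick quick G S => quick quick quick P runs zero S   [G → P runs zero]
quick quick quick P runs zero S => quick quick quick zero runs zero S   [P → zero]
quick quick quick zero runs zero S => quick quick quick zero runs zero quick G S   [S → quick G S]
quick quick quick zero runs zero quick G S => quick quick quick zero runs zero quick quick S   [G → quick]
quick quick quick zero runs zero quick quick S => quick quick quick zero runs zero quick quick zero   [S → zero]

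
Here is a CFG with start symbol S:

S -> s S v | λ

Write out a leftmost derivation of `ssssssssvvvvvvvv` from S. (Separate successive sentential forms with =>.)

S => sSv   [S -> s S v]
sSv => ssSvv   [S -> s S v]
ssSvv => sssSvvv   [S -> s S v]
sssSvvv => ssssSvvvv   [S -> s S v]
ssssSvvvv => sssssSvvvvv   [S -> s S v]
sssssSvvvvv => ssssssSvvvvvv   [S -> s S v]
ssssssSvvvvvv => sssssssSvvvvvvv   [S -> s S v]
sssssssSvvvvvvv => ssssssssSvvvvvvvv   [S -> s S v]
ssssssssSvvvvvvvv => ssssssssvvvvvvvv   [S -> λ]

S => sSv => ssSvv => sssSvvv => ssssSvvvv => sssssSvvvvv => ssssssSvvvvvv => sssssssSvvvvvvv => ssssssssSvvvvvvvv => ssssssssvvvvvvvv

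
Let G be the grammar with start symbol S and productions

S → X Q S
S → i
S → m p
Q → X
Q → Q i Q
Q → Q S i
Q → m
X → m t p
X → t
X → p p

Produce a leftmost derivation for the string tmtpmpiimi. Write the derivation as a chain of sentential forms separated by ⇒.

S ⇒ XQS   [S → X Q S]
XQS ⇒ tQS   [X → t]
tQS ⇒ tQiQS   [Q → Q i Q]
tQiQS ⇒ tQSiiQS   [Q → Q S i]
tQSiiQS ⇒ tXSiiQS   [Q → X]
tXSiiQS ⇒ tmtpSiiQS   [X → m t p]
tmtpSiiQS ⇒ tmtpmpiiQS   [S → m p]
tmtpmpiiQS ⇒ tmtpmpiimS   [Q → m]
tmtpmpiimS ⇒ tmtpmpiimi   [S → i]

S ⇒ XQS ⇒ tQS ⇒ tQiQS ⇒ tQSiiQS ⇒ tXSiiQS ⇒ tmtpSiiQS ⇒ tmtpmpiiQS ⇒ tmtpmpiimS ⇒ tmtpmpiimi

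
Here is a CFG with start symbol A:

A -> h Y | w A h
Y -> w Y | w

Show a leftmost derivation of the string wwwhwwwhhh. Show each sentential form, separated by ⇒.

A ⇒ wAh ⇒ wwAhh ⇒ wwwAhhh ⇒ wwwhYhhh ⇒ wwwhwYhhh ⇒ wwwhwwYhhh ⇒ wwwhwwwhhh

A ⇒ wAh   [A -> w A h]
wAh ⇒ wwAhh   [A -> w A h]
wwAhh ⇒ wwwAhhh   [A -> w A h]
wwwAhhh ⇒ wwwhYhhh   [A -> h Y]
wwwhYhhh ⇒ wwwhwYhhh   [Y -> w Y]
wwwhwYhhh ⇒ wwwhwwYhhh   [Y -> w Y]
wwwhwwYhhh ⇒ wwwhwwwhhh   [Y -> w]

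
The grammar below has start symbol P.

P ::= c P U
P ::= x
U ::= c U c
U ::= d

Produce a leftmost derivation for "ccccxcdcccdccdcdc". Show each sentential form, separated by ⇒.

P⇒cPU⇒ccPUU⇒cccPUUU⇒ccccPUUUU⇒ccccxUUUU⇒ccccxcUcUUU⇒ccccxcdcUUU⇒ccccxcdccUcUU⇒ccccxcdcccUccUU⇒ccccxcdcccdccUU⇒ccccxcdcccdccdU⇒ccccxcdcccdccdcUc⇒ccccxcdcccdccdcdc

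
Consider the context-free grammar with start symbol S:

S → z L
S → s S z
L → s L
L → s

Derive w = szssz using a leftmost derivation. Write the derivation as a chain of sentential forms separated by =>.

S=>sSz=>szLz=>szsLz=>szssz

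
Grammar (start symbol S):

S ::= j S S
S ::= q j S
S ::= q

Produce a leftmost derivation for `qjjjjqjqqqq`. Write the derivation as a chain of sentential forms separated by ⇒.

S ⇒ qjS   [S ::= q j S]
qjS ⇒ qjjSS   [S ::= j S S]
qjjSS ⇒ qjjjSSS   [S ::= j S S]
qjjjSSS ⇒ qjjjjSSSS   [S ::= j S S]
qjjjjSSSS ⇒ qjjjjqSSS   [S ::= q]
qjjjjqSSS ⇒ qjjjjqjSSSS   [S ::= j S S]
qjjjjqjSSSS ⇒ qjjjjqjqSSS   [S ::= q]
qjjjjqjqSSS ⇒ qjjjjqjqqSS   [S ::= q]
qjjjjqjqqSS ⇒ qjjjjqjqqqS   [S ::= q]
qjjjjqjqqqS ⇒ qjjjjqjqqqq   [S ::= q]

S⇒qjS⇒qjjSS⇒qjjjSSS⇒qjjjjSSSS⇒qjjjjqSSS⇒qjjjjqjSSSS⇒qjjjjqjqSSS⇒qjjjjqjqqSS⇒qjjjjqjqqqS⇒qjjjjqjqqqq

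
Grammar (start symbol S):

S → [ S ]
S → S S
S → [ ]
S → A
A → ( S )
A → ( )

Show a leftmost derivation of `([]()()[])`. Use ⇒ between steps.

S ⇒ A   [S → A]
A ⇒ (S)   [A → ( S )]
(S) ⇒ (SS)   [S → S S]
(SS) ⇒ ([]S)   [S → [ ]]
([]S) ⇒ ([]SS)   [S → S S]
([]SS) ⇒ ([]SSS)   [S → S S]
([]SSS) ⇒ ([]ASS)   [S → A]
([]ASS) ⇒ ([]()SS)   [A → ( )]
([]()SS) ⇒ ([]()AS)   [S → A]
([]()AS) ⇒ ([]()()S)   [A → ( )]
([]()()S) ⇒ ([]()()[])   [S → [ ]]

S ⇒ A ⇒ (S) ⇒ (SS) ⇒ ([]S) ⇒ ([]SS) ⇒ ([]SSS) ⇒ ([]ASS) ⇒ ([]()SS) ⇒ ([]()AS) ⇒ ([]()()S) ⇒ ([]()()[])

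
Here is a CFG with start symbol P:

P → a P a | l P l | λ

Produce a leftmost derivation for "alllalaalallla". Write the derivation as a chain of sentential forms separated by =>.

P => aPa => alPla => allPlla => alllPllla => alllaPallla => alllalPlallla => alllalaPalallla => alllalaalallla

P => aPa   [P → a P a]
aPa => alPla   [P → l P l]
alPla => allPlla   [P → l P l]
allPlla => alllPllla   [P → l P l]
alllPllla => alllaPallla   [P → a P a]
alllaPallla => alllalPlallla   [P → l P l]
alllalPlallla => alllalaPalallla   [P → a P a]
alllalaPalallla => alllalaalallla   [P → λ]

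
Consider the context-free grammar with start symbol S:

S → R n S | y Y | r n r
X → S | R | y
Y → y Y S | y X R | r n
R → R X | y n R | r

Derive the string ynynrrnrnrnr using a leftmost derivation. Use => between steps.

S => RnS   [S → R n S]
RnS => ynRnS   [R → y n R]
ynRnS => ynynRnS   [R → y n R]
ynynRnS => ynynRXnS   [R → R X]
ynynRXnS => ynynrXnS   [R → r]
ynynrXnS => ynynrSnS   [X → S]
ynynrSnS => ynynrrnrnS   [S → r n r]
ynynrrnrnS => ynynrrnrnrnr   [S → r n r]

S => RnS => ynRnS => ynynRnS => ynynRXnS => ynynrXnS => ynynrSnS => ynynrrnrnS => ynynrrnrnrnr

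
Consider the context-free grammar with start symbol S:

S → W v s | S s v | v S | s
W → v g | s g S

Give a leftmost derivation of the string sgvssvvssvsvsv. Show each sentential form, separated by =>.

S => Ssv => Ssvsv => Ssvsvsv => Wvssvsvsv => sgSvssvsvsv => sgvSvssvsvsv => sgvSsvvssvsvsv => sgvssvvssvsvsv

S => Ssv   [S → S s v]
Ssv => Ssvsv   [S → S s v]
Ssvsv => Ssvsvsv   [S → S s v]
Ssvsvsv => Wvssvsvsv   [S → W v s]
Wvssvsvsv => sgSvssvsvsv   [W → s g S]
sgSvssvsvsv => sgvSvssvsvsv   [S → v S]
sgvSvssvsvsv => sgvSsvvssvsvsv   [S → S s v]
sgvSsvvssvsvsv => sgvssvvssvsvsv   [S → s]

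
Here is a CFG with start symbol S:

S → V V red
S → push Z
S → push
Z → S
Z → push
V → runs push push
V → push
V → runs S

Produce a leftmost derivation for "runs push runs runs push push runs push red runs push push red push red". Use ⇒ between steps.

S ⇒ V V red ⇒ runs S V red ⇒ runs push Z V red ⇒ runs push S V red ⇒ runs push V V red V red ⇒ runs push runs S V red V red ⇒ runs push runs V V red V red V red ⇒ runs push runs runs push push V red V red V red ⇒ runs push runs runs push push runs S red V red V red ⇒ runs push runs runs push push runs push red V red V red ⇒ runs push runs runs push push runs push red runs push push red V red ⇒ runs push runs runs push push runs push red runs push push red push red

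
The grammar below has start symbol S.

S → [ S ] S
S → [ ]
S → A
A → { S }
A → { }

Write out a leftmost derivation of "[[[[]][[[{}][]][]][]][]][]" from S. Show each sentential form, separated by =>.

S => [S]S   [S → [ S ] S]
[S]S => [[S]S]S   [S → [ S ] S]
[[S]S]S => [[[S]S]S]S   [S → [ S ] S]
[[[S]S]S]S => [[[[]]S]S]S   [S → [ ]]
[[[[]]S]S]S => [[[[]][S]S]S]S   [S → [ S ] S]
[[[[]][S]S]S]S => [[[[]][[S]S]S]S]S   [S → [ S ] S]
[[[[]][[S]S]S]S]S => [[[[]][[[S]S]S]S]S]S   [S → [ S ] S]
[[[[]][[[S]S]S]S]S]S => [[[[]][[[A]S]S]S]S]S   [S → A]
[[[[]][[[A]S]S]S]S]S => [[[[]][[[{}]S]S]S]S]S   [A → { }]
[[[[]][[[{}]S]S]S]S]S => [[[[]][[[{}][]]S]S]S]S   [S → [ ]]
[[[[]][[[{}][]]S]S]S]S => [[[[]][[[{}][]][]]S]S]S   [S → [ ]]
[[[[]][[[{}][]][]]S]S]S => [[[[]][[[{}][]][]][]]S]S   [S → [ ]]
[[[[]][[[{}][]][]][]]S]S => [[[[]][[[{}][]][]][]][]]S   [S → [ ]]
[[[[]][[[{}][]][]][]][]]S => [[[[]][[[{}][]][]][]][]][]   [S → [ ]]

S => [S]S => [[S]S]S => [[[S]S]S]S => [[[[]]S]S]S => [[[[]][S]S]S]S => [[[[]][[S]S]S]S]S => [[[[]][[[S]S]S]S]S]S => [[[[]][[[A]S]S]S]S]S => [[[[]][[[{}]S]S]S]S]S => [[[[]][[[{}][]]S]S]S]S => [[[[]][[[{}][]][]]S]S]S => [[[[]][[[{}][]][]][]]S]S => [[[[]][[[{}][]][]][]][]]S => [[[[]][[[{}][]][]][]][]][]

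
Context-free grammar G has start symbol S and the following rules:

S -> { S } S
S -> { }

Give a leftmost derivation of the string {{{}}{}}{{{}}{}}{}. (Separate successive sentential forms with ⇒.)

S ⇒ {S}S ⇒ {{S}S}S ⇒ {{{}}S}S ⇒ {{{}}{}}S ⇒ {{{}}{}}{S}S ⇒ {{{}}{}}{{S}S}S ⇒ {{{}}{}}{{{}}S}S ⇒ {{{}}{}}{{{}}{}}S ⇒ {{{}}{}}{{{}}{}}{}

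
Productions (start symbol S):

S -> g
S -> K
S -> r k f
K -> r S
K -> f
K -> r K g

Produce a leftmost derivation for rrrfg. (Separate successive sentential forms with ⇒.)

S ⇒ K ⇒ rS ⇒ rK ⇒ rrS ⇒ rrK ⇒ rrrKg ⇒ rrrfg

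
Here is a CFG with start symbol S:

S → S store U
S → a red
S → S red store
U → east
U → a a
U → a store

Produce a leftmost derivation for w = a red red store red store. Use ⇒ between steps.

S ⇒ S red store ⇒ S red store red store ⇒ a red red store red store

S ⇒ S red store   [S → S red store]
S red store ⇒ S red store red store   [S → S red store]
S red store red store ⇒ a red red store red store   [S → a red]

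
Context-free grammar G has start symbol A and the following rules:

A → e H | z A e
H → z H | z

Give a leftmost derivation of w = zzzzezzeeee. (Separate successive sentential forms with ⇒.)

A ⇒ zAe   [A → z A e]
zAe ⇒ zzAee   [A → z A e]
zzAee ⇒ zzzAeee   [A → z A e]
zzzAeee ⇒ zzzzAeeee   [A → z A e]
zzzzAeeee ⇒ zzzzeHeeee   [A → e H]
zzzzeHeeee ⇒ zzzzezHeeee   [H → z H]
zzzzezHeeee ⇒ zzzzezzeeee   [H → z]

A ⇒ zAe ⇒ zzAee ⇒ zzzAeee ⇒ zzzzAeeee ⇒ zzzzeHeeee ⇒ zzzzezHeeee ⇒ zzzzezzeeee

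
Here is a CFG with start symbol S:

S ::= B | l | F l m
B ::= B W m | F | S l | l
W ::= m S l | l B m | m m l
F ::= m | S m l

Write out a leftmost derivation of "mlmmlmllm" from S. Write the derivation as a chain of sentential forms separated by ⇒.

S⇒Flm⇒Smllm⇒Bmllm⇒Fmllm⇒Smlmllm⇒Flmmlmllm⇒mlmmlmllm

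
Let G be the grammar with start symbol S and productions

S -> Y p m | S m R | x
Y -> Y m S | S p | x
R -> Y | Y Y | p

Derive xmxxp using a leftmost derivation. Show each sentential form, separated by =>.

S => SmR => xmR => xmYY => xmxY => xmxSp => xmxxp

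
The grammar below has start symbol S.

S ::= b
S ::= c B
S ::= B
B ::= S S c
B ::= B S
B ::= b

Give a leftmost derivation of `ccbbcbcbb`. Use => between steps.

S => cB => cBS => cBSS => cSScSS => ccBScSS => ccSScScSS => ccbScScSS => ccbbcScSS => ccbbcbcSS => ccbbcbcbS => ccbbcbcbb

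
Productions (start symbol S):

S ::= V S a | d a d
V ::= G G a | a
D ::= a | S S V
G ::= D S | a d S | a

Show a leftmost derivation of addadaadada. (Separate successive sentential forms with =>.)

S => VSa   [S ::= V S a]
VSa => GGaSa   [V ::= G G a]
GGaSa => adSGaSa   [G ::= a d S]
adSGaSa => addadGaSa   [S ::= d a d]
addadGaSa => addadaaSa   [G ::= a]
addadaaSa => addadaadada   [S ::= d a d]

S => VSa => GGaSa => adSGaSa => addadGaSa => addadaaSa => addadaadada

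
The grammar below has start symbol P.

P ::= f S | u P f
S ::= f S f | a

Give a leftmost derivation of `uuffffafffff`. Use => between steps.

P=>uPf=>uuPff=>uufSff=>uuffSfff=>uufffSffff=>uuffffSfffff=>uuffffafffff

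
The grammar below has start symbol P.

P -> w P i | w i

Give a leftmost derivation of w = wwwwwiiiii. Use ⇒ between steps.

P ⇒ wPi   [P -> w P i]
wPi ⇒ wwPii   [P -> w P i]
wwPii ⇒ wwwPiii   [P -> w P i]
wwwPiii ⇒ wwwwPiiii   [P -> w P i]
wwwwPiiii ⇒ wwwwwiiiii   [P -> w i]

P⇒wPi⇒wwPii⇒wwwPiii⇒wwwwPiiii⇒wwwwwiiiii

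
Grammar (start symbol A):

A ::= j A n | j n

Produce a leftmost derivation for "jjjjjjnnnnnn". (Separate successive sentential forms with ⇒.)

A ⇒ jAn ⇒ jjAnn ⇒ jjjAnnn ⇒ jjjjAnnnn ⇒ jjjjjAnnnnn ⇒ jjjjjjnnnnnn

A ⇒ jAn   [A ::= j A n]
jAn ⇒ jjAnn   [A ::= j A n]
jjAnn ⇒ jjjAnnn   [A ::= j A n]
jjjAnnn ⇒ jjjjAnnnn   [A ::= j A n]
jjjjAnnnn ⇒ jjjjjAnnnnn   [A ::= j A n]
jjjjjAnnnnn ⇒ jjjjjjnnnnnn   [A ::= j n]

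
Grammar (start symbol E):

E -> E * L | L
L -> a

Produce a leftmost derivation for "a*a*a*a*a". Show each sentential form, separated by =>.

E=>E*L=>E*L*L=>E*L*L*L=>E*L*L*L*L=>L*L*L*L*L=>a*L*L*L*L=>a*a*L*L*L=>a*a*a*L*L=>a*a*a*a*L=>a*a*a*a*a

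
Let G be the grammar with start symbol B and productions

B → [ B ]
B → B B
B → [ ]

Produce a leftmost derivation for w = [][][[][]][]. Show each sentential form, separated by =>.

B => BB   [B → B B]
BB => BBB   [B → B B]
BBB => []BB   [B → [ ]]
[]BB => []BBB   [B → B B]
[]BBB => [][]BB   [B → [ ]]
[][]BB => [][][B]B   [B → [ B ]]
[][][B]B => [][][BB]B   [B → B B]
[][][BB]B => [][][[]B]B   [B → [ ]]
[][][[]B]B => [][][[][]]B   [B → [ ]]
[][][[][]]B => [][][[][]][]   [B → [ ]]

B=>BB=>BBB=>[]BB=>[]BBB=>[][]BB=>[][][B]B=>[][][BB]B=>[][][[]B]B=>[][][[][]]B=>[][][[][]][]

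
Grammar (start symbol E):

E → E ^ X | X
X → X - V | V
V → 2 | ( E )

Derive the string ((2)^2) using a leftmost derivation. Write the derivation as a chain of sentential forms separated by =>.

E => X => V => (E) => (E^X) => (X^X) => (V^X) => ((E)^X) => ((X)^X) => ((V)^X) => ((2)^X) => ((2)^V) => ((2)^2)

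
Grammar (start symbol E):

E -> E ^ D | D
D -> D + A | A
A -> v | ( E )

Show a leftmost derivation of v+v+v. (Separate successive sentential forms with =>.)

E => D   [E -> D]
D => D+A   [D -> D + A]
D+A => D+A+A   [D -> D + A]
D+A+A => A+A+A   [D -> A]
A+A+A => v+A+A   [A -> v]
v+A+A => v+v+A   [A -> v]
v+v+A => v+v+v   [A -> v]

E => D => D+A => D+A+A => A+A+A => v+A+A => v+v+A => v+v+v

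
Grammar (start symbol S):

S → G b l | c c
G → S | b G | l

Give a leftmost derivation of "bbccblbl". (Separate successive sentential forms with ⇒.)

S ⇒ Gbl ⇒ bGbl ⇒ bbGbl ⇒ bbSbl ⇒ bbGblbl ⇒ bbSblbl ⇒ bbccblbl

S ⇒ Gbl   [S → G b l]
Gbl ⇒ bGbl   [G → b G]
bGbl ⇒ bbGbl   [G → b G]
bbGbl ⇒ bbSbl   [G → S]
bbSbl ⇒ bbGblbl   [S → G b l]
bbGblbl ⇒ bbSblbl   [G → S]
bbSblbl ⇒ bbccblbl   [S → c c]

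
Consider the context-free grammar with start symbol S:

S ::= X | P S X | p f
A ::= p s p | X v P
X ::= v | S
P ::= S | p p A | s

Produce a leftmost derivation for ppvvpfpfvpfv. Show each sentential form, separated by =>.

S => PSX   [S ::= P S X]
PSX => ppASX   [P ::= p p A]
ppASX => ppXvPSX   [A ::= X v P]
ppXvPSX => ppvvPSX   [X ::= v]
ppvvPSX => ppvvSSX   [P ::= S]
ppvvSSX => ppvvPSXSX   [S ::= P S X]
ppvvPSXSX => ppvvSSXSX   [P ::= S]
ppvvSSXSX => ppvvpfSXSX   [S ::= p f]
ppvvpfSXSX => ppvvpfpfXSX   [S ::= p f]
ppvvpfpfXSX => ppvvpfpfvSX   [X ::= v]
ppvvpfpfvSX => ppvvpfpfvpfX   [S ::= p f]
ppvvpfpfvpfX => ppvvpfpfvpfv   [X ::= v]

S => PSX => ppASX => ppXvPSX => ppvvPSX => ppvvSSX => ppvvPSXSX => ppvvSSXSX => ppvvpfSXSX => ppvvpfpfXSX => ppvvpfpfvSX => ppvvpfpfvpfX => ppvvpfpfvpfv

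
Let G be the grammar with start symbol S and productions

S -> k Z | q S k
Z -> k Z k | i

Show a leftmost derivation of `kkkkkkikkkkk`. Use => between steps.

S => kZ => kkZk => kkkZkk => kkkkZkkk => kkkkkZkkkk => kkkkkkZkkkkk => kkkkkkikkkkk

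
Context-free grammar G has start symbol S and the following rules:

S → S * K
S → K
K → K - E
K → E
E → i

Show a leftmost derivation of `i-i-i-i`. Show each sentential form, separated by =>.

S => K => K-E => K-E-E => K-E-E-E => E-E-E-E => i-E-E-E => i-i-E-E => i-i-i-E => i-i-i-i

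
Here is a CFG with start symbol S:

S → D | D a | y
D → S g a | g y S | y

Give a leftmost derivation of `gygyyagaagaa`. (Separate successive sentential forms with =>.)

S => Da => Sgaa => Dagaa => Sgaagaa => Dgaagaa => gySgaagaa => gyDagaagaa => gygySagaagaa => gygyDagaagaa => gygyyagaagaa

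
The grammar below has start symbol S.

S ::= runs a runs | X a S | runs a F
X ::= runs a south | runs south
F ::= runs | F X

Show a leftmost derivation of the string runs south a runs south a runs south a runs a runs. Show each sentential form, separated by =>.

S => X a S => runs south a S => runs south a X a S => runs south a runs south a S => runs south a runs south a X a S => runs south a runs south a runs south a S => runs south a runs south a runs south a runs a runs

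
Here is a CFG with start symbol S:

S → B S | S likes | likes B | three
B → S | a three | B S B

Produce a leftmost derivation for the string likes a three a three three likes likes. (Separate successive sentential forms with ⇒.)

S ⇒ S likes ⇒ likes B likes ⇒ likes S likes ⇒ likes S likes likes ⇒ likes B S likes likes ⇒ likes a three S likes likes ⇒ likes a three B S likes likes ⇒ likes a three a three S likes likes ⇒ likes a three a three three likes likes

S ⇒ S likes   [S → S likes]
S likes ⇒ likes B likes   [S → likes B]
likes B likes ⇒ likes S likes   [B → S]
likes S likes ⇒ likes S likes likes   [S → S likes]
likes S likes likes ⇒ likes B S likes likes   [S → B S]
likes B S likes likes ⇒ likes a three S likes likes   [B → a three]
likes a three S likes likes ⇒ likes a three B S likes likes   [S → B S]
likes a three B S likes likes ⇒ likes a three a three S likes likes   [B → a three]
likes a three a three S likes likes ⇒ likes a three a three three likes likes   [S → three]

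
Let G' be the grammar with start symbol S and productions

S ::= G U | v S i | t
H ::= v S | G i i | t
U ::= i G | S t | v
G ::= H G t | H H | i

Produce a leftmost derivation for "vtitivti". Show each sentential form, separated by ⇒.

S ⇒ vSi ⇒ vGUi ⇒ vHGtUi ⇒ vtGtUi ⇒ vtitUi ⇒ vtitSti ⇒ vtitGUti ⇒ vtitiUti ⇒ vtitivti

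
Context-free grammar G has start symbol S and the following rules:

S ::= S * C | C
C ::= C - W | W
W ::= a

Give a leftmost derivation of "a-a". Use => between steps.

S=>C=>C-W=>W-W=>a-W=>a-a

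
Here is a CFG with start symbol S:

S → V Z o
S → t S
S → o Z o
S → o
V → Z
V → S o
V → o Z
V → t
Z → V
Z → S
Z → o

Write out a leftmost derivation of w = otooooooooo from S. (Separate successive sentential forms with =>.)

S=>oZo=>oSo=>otSo=>otoZoo=>otoSoo=>otoVZooo=>otoSoZooo=>otoVZooZooo=>otoZZooZooo=>otooZooZooo=>otoooooZooo=>otooooooooo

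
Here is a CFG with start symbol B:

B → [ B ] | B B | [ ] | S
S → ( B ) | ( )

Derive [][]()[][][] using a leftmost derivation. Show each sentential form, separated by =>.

B => BB => BBB => BBBB => BBBBB => []BBBB => []BBBBB => [][]BBBB => [][]SBBB => [][]()BBB => [][]()[]BB => [][]()[][]B => [][]()[][][]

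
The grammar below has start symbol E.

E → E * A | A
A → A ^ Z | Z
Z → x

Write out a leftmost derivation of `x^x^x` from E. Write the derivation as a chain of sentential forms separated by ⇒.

E⇒A⇒A^Z⇒A^Z^Z⇒Z^Z^Z⇒x^Z^Z⇒x^x^Z⇒x^x^x

E ⇒ A   [E → A]
A ⇒ A^Z   [A → A ^ Z]
A^Z ⇒ A^Z^Z   [A → A ^ Z]
A^Z^Z ⇒ Z^Z^Z   [A → Z]
Z^Z^Z ⇒ x^Z^Z   [Z → x]
x^Z^Z ⇒ x^x^Z   [Z → x]
x^x^Z ⇒ x^x^x   [Z → x]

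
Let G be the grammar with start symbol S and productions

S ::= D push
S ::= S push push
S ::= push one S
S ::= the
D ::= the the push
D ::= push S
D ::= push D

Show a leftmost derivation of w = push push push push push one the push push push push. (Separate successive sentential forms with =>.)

S => S push push   [S ::= S push push]
S push push => D push push push   [S ::= D push]
D push push push => push D push push push   [D ::= push D]
push D push push push => push push S push push push   [D ::= push S]
push push S push push push => push push D push push push push   [S ::= D push]
push push D push push push push => push push push D push push push push   [D ::= push D]
push push push D push push push push => push push push push S push push push push   [D ::= push S]
push push push push S push push push push => push push push push push one S push push push push   [S ::= push one S]
push push push push push one S push push push push => push push push push push one the push push push push   [S ::= the]

S => S push push => D push push push => push D push push push => push push S push push push => push push D push push push push => push push push D push push push push => push push push push S push push push push => push push push push push one S push push push push => push push push push push one the push push push push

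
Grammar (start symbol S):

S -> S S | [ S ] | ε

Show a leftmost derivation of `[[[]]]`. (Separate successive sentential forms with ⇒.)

S ⇒ SS   [S -> S S]
SS ⇒ [S]S   [S -> [ S ]]
[S]S ⇒ [[S]]S   [S -> [ S ]]
[[S]]S ⇒ [[[S]]]S   [S -> [ S ]]
[[[S]]]S ⇒ [[[]]]S   [S -> ε]
[[[]]]S ⇒ [[[]]]   [S -> ε]

S⇒SS⇒[S]S⇒[[S]]S⇒[[[S]]]S⇒[[[]]]S⇒[[[]]]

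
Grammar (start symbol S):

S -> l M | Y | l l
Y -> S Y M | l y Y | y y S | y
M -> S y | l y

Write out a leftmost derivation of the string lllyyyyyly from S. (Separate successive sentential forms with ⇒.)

S ⇒ Y   [S -> Y]
Y ⇒ SYM   [Y -> S Y M]
SYM ⇒ lMYM   [S -> l M]
lMYM ⇒ lSyYM   [M -> S y]
lSyYM ⇒ llMyYM   [S -> l M]
llMyYM ⇒ lllyyYM   [M -> l y]
lllyyYM ⇒ lllyyyySM   [Y -> y y S]
lllyyyySM ⇒ lllyyyyYM   [S -> Y]
lllyyyyYM ⇒ lllyyyyyM   [Y -> y]
lllyyyyyM ⇒ lllyyyyyly   [M -> l y]

S ⇒ Y ⇒ SYM ⇒ lMYM ⇒ lSyYM ⇒ llMyYM ⇒ lllyyYM ⇒ lllyyyySM ⇒ lllyyyyYM ⇒ lllyyyyyM ⇒ lllyyyyyly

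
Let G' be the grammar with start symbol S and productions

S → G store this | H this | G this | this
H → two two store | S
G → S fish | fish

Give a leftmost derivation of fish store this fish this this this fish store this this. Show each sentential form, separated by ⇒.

S ⇒ H this ⇒ S this ⇒ G store this this ⇒ S fish store this this ⇒ H this fish store this this ⇒ S this fish store this this ⇒ H this this fish store this this ⇒ S this this fish store this this ⇒ G this this this fish store this this ⇒ S fish this this this fish store this this ⇒ G store this fish this this this fish store this this ⇒ fish store this fish this this this fish store this this

S ⇒ H this   [S → H this]
H this ⇒ S this   [H → S]
S this ⇒ G store this this   [S → G store this]
G store this this ⇒ S fish store this this   [G → S fish]
S fish store this this ⇒ H this fish store this this   [S → H this]
H this fish store this this ⇒ S this fish store this this   [H → S]
S this fish store this this ⇒ H this this fish store this this   [S → H this]
H this this fish store this this ⇒ S this this fish store this this   [H → S]
S this this fish store this this ⇒ G this this this fish store this this   [S → G this]
G this this this fish store this this ⇒ S fish this this this fish store this this   [G → S fish]
S fish this this this fish store this this ⇒ G store this fish this this this fish store this this   [S → G store this]
G store this fish this this this fish store this this ⇒ fish store this fish this this this fish store this this   [G → fish]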